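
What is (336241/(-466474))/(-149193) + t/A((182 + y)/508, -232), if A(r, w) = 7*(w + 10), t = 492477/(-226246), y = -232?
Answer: 5731997478587893/4078087717862768148 ≈ 0.0014056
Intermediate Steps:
t = -492477/226246 (t = 492477*(-1/226246) = -492477/226246 ≈ -2.1767)
A(r, w) = 70 + 7*w (A(r, w) = 7*(10 + w) = 70 + 7*w)
(336241/(-466474))/(-149193) + t/A((182 + y)/508, -232) = (336241/(-466474))/(-149193) - 492477/(226246*(70 + 7*(-232))) = (336241*(-1/466474))*(-1/149193) - 492477/(226246*(70 - 1624)) = -336241/466474*(-1/149193) - 492477/226246/(-1554) = 336241/69594655482 - 492477/226246*(-1/1554) = 336241/69594655482 + 164159/117195428 = 5731997478587893/4078087717862768148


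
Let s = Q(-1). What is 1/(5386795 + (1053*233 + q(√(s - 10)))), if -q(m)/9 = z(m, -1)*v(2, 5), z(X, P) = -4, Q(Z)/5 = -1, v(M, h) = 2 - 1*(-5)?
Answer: 1/5632396 ≈ 1.7754e-7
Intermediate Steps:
v(M, h) = 7 (v(M, h) = 2 + 5 = 7)
Q(Z) = -5 (Q(Z) = 5*(-1) = -5)
s = -5
q(m) = 252 (q(m) = -(-36)*7 = -9*(-28) = 252)
1/(5386795 + (1053*233 + q(√(s - 10)))) = 1/(5386795 + (1053*233 + 252)) = 1/(5386795 + (245349 + 252)) = 1/(5386795 + 245601) = 1/5632396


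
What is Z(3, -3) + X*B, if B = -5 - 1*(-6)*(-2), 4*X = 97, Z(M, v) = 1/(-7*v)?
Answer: -34625/84 ≈ -412.20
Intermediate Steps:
Z(M, v) = -1/(7*v)
X = 97/4 (X = (¼)*97 = 97/4 ≈ 24.250)
B = -17 (B = -5 + 6*(-2) = -5 - 12 = -17)
Z(3, -3) + X*B = -⅐/(-3) + (97/4)*(-17) = -⅐*(-⅓) - 1649/4 = 1/21 - 1649/4 = -34625/84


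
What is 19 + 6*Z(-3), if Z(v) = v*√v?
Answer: 19 - 18*I*√3 ≈ 19.0 - 31.177*I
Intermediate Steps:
Z(v) = v^(3/2)
19 + 6*Z(-3) = 19 + 6*(-3)^(3/2) = 19 + 6*(-3*I*√3) = 19 - 18*I*√3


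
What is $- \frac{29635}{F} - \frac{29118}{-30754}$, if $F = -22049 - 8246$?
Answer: $\frac{179352460}{93169243} \approx 1.925$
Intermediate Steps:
$F = -30295$ ($F = -22049 - 8246 = -30295$)
$- \frac{29635}{F} - \frac{29118}{-30754} = - \frac{29635}{-30295} - \frac{29118}{-30754} = \left(-29635\right) \left(- \frac{1}{30295}\right) - - \frac{14559}{15377} = \frac{5927}{6059} + \frac{14559}{15377} = \frac{179352460}{93169243}$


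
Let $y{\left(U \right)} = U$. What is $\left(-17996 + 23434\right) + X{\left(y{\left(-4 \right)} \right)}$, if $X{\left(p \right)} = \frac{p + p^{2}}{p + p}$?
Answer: $\frac{10873}{2} \approx 5436.5$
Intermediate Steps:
$X{\left(p \right)} = \frac{p + p^{2}}{2 p}$
$\left(-17996 + 23434\right) + X{\left(y{\left(-4 \right)} \right)} = \left(-17996 + 23434\right) + \left(\frac{1}{2} + \frac{1}{2} \left(-4\right)\right) = 5438 + \left(\frac{1}{2} - 2\right) = 5438 - \frac{3}{2} = \frac{10873}{2}$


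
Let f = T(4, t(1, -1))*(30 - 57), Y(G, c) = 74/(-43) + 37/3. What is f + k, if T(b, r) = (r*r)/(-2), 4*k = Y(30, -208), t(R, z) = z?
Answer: 8335/516 ≈ 16.153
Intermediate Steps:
Y(G, c) = 1369/129 (Y(G, c) = 74*(-1/43) + 37*(⅓) = -74/43 + 37/3 = 1369/129)
k = 1369/516 (k = (¼)*(1369/129) = 1369/516 ≈ 2.6531)
T(b, r) = -r²/2 (T(b, r) = r²*(-½) = -r²/2)
f = 27/2 (f = (-½*(-1)²)*(30 - 57) = -½*1*(-27) = -½*(-27) = 27/2 ≈ 13.500)
f + k = 27/2 + 1369/516 = 8335/516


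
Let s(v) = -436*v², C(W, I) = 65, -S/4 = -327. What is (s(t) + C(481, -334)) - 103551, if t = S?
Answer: -746040190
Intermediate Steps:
S = 1308 (S = -4*(-327) = 1308)
t = 1308
(s(t) + C(481, -334)) - 103551 = (-436*1308² + 65) - 103551 = (-436*1710864 + 65) - 103551 = (-745936704 + 65) - 103551 = -745936639 - 103551 = -746040190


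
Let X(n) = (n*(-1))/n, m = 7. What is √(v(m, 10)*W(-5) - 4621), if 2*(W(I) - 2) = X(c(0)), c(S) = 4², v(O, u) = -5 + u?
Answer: I*√18454/2 ≈ 67.923*I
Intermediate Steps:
c(S) = 16
X(n) = -1 (X(n) = (-n)/n = -1)
W(I) = 3/2 (W(I) = 2 + (½)*(-1) = 2 - ½ = 3/2)
√(v(m, 10)*W(-5) - 4621) = √((-5 + 10)*(3/2) - 4621) = √(5*(3/2) - 4621) = √(15/2 - 4621) = √(-9227/2) = I*√18454/2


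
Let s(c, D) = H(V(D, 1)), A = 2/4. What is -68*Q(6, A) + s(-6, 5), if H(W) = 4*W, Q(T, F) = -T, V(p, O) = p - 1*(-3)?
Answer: 440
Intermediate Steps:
V(p, O) = 3 + p (V(p, O) = p + 3 = 3 + p)
A = ½ (A = 2*(¼) = ½ ≈ 0.50000)
s(c, D) = 12 + 4*D (s(c, D) = 4*(3 + D) = 12 + 4*D)
-68*Q(6, A) + s(-6, 5) = -(-68)*6 + (12 + 4*5) = -68*(-6) + (12 + 20) = 408 + 32 = 440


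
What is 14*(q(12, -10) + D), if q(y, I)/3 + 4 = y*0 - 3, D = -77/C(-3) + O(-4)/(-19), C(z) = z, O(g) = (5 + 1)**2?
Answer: 2212/57 ≈ 38.807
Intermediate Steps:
O(g) = 36 (O(g) = 6**2 = 36)
D = 1355/57 (D = -77/(-3) + 36/(-19) = -77*(-1/3) + 36*(-1/19) = 77/3 - 36/19 = 1355/57 ≈ 23.772)
q(y, I) = -21 (q(y, I) = -12 + 3*(y*0 - 3) = -12 + 3*(0 - 3) = -12 + 3*(-3) = -12 - 9 = -21)
14*(q(12, -10) + D) = 14*(-21 + 1355/57) = 14*(158/57) = 2212/57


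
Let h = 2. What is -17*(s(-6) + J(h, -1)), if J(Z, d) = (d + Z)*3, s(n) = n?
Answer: 51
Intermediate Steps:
J(Z, d) = 3*Z + 3*d (J(Z, d) = (Z + d)*3 = 3*Z + 3*d)
-17*(s(-6) + J(h, -1)) = -17*(-6 + (3*2 + 3*(-1))) = -17*(-6 + (6 - 3)) = -17*(-6 + 3) = -17*(-3) = 51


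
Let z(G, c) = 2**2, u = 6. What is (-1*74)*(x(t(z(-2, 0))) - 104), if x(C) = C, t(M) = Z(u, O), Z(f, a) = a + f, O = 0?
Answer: 7252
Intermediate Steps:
z(G, c) = 4
t(M) = 6 (t(M) = 0 + 6 = 6)
(-1*74)*(x(t(z(-2, 0))) - 104) = (-1*74)*(6 - 104) = -74*(-98) = 7252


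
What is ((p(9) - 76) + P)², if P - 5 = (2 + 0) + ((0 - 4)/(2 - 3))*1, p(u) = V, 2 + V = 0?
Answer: 4489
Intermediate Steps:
V = -2 (V = -2 + 0 = -2)
p(u) = -2
P = 11 (P = 5 + ((2 + 0) + ((0 - 4)/(2 - 3))*1) = 5 + (2 - 4/(-1)*1) = 5 + (2 - 4*(-1)*1) = 5 + (2 + 4*1) = 5 + (2 + 4) = 5 + 6 = 11)
((p(9) - 76) + P)² = ((-2 - 76) + 11)² = (-78 + 11)² = (-67)² = 4489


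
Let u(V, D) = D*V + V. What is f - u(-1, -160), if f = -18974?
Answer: -19133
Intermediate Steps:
u(V, D) = V + D*V
f - u(-1, -160) = -18974 - (-1)*(1 - 160) = -18974 - (-1)*(-159) = -18974 - 1*159 = -18974 - 159 = -19133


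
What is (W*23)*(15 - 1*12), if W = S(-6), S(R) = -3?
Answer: -207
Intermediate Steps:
W = -3
(W*23)*(15 - 1*12) = (-3*23)*(15 - 1*12) = -69*(15 - 12) = -69*3 = -207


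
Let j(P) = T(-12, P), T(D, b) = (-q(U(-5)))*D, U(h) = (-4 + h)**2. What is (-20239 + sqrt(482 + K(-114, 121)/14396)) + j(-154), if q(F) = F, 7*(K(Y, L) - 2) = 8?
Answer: -19267 + sqrt(1223677570318)/50386 ≈ -19245.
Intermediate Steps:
K(Y, L) = 22/7 (K(Y, L) = 2 + (1/7)*8 = 2 + 8/7 = 22/7)
T(D, b) = -81*D (T(D, b) = (-(-4 - 5)**2)*D = (-1*(-9)**2)*D = (-1*81)*D = -81*D)
j(P) = 972 (j(P) = -81*(-12) = 972)
(-20239 + sqrt(482 + K(-114, 121)/14396)) + j(-154) = (-20239 + sqrt(482 + (22/7)/14396)) + 972 = (-20239 + sqrt(482 + (22/7)*(1/14396))) + 972 = (-20239 + sqrt(482 + 11/50386)) + 972 = (-20239 + sqrt(24286063/50386)) + 972 = (-20239 + sqrt(1223677570318)/50386) + 972 = -19267 + sqrt(1223677570318)/50386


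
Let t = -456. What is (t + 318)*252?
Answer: -34776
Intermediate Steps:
(t + 318)*252 = (-456 + 318)*252 = -138*252 = -34776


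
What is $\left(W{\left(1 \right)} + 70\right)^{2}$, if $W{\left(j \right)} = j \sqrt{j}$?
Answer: $5041$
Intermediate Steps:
$W{\left(j \right)} = j^{\frac{3}{2}}$
$\left(W{\left(1 \right)} + 70\right)^{2} = \left(1^{\frac{3}{2}} + 70\right)^{2} = \left(1 + 70\right)^{2} = 71^{2} = 5041$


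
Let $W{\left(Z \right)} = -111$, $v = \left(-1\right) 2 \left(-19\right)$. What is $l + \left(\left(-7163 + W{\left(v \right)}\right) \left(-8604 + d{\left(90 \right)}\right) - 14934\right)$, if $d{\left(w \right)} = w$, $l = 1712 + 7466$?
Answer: $61925080$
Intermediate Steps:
$l = 9178$
$v = 38$ ($v = \left(-2\right) \left(-19\right) = 38$)
$l + \left(\left(-7163 + W{\left(v \right)}\right) \left(-8604 + d{\left(90 \right)}\right) - 14934\right) = 9178 - \left(14934 - \left(-7163 - 111\right) \left(-8604 + 90\right)\right) = 9178 - -61915902 = 9178 + \left(61930836 - 14934\right) = 9178 + 61915902 = 61925080$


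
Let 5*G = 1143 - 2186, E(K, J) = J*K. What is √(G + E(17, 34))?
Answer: √9235/5 ≈ 19.220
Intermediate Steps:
G = -1043/5 (G = (1143 - 2186)/5 = (⅕)*(-1043) = -1043/5 ≈ -208.60)
√(G + E(17, 34)) = √(-1043/5 + 34*17) = √(-1043/5 + 578) = √(1847/5) = √9235/5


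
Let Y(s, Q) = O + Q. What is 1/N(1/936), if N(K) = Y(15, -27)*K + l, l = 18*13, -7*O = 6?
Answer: 168/39307 ≈ 0.0042740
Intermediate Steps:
O = -6/7 (O = -⅐*6 = -6/7 ≈ -0.85714)
Y(s, Q) = -6/7 + Q
l = 234
N(K) = 234 - 195*K/7 (N(K) = (-6/7 - 27)*K + 234 = -195*K/7 + 234 = 234 - 195*K/7)
1/N(1/936) = 1/(234 - 195/7/936) = 1/(234 - 195/7*1/936) = 1/(234 - 5/168) = 1/(39307/168) = 168/39307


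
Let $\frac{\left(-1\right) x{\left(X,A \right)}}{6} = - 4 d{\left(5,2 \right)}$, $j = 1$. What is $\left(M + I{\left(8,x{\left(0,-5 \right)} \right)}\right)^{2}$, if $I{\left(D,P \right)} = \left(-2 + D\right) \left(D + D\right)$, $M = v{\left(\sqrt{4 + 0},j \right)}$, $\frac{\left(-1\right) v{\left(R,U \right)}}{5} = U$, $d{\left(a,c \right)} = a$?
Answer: $8281$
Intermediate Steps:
$v{\left(R,U \right)} = - 5 U$
$M = -5$ ($M = \left(-5\right) 1 = -5$)
$x{\left(X,A \right)} = 120$ ($x{\left(X,A \right)} = - 6 \left(\left(-4\right) 5\right) = \left(-6\right) \left(-20\right) = 120$)
$I{\left(D,P \right)} = 2 D \left(-2 + D\right)$ ($I{\left(D,P \right)} = \left(-2 + D\right) 2 D = 2 D \left(-2 + D\right)$)
$\left(M + I{\left(8,x{\left(0,-5 \right)} \right)}\right)^{2} = \left(-5 + 2 \cdot 8 \left(-2 + 8\right)\right)^{2} = \left(-5 + 2 \cdot 8 \cdot 6\right)^{2} = \left(-5 + 96\right)^{2} = 91^{2} = 8281$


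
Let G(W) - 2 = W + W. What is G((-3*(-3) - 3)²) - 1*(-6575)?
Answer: 6649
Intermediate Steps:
G(W) = 2 + 2*W (G(W) = 2 + (W + W) = 2 + 2*W)
G((-3*(-3) - 3)²) - 1*(-6575) = (2 + 2*(-3*(-3) - 3)²) - 1*(-6575) = (2 + 2*(9 - 3)²) + 6575 = (2 + 2*6²) + 6575 = (2 + 2*36) + 6575 = (2 + 72) + 6575 = 74 + 6575 = 6649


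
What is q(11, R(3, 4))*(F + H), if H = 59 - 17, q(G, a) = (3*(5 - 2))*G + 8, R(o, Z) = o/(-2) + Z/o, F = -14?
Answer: 2996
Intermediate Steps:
R(o, Z) = -o/2 + Z/o (R(o, Z) = o*(-½) + Z/o = -o/2 + Z/o)
q(G, a) = 8 + 9*G (q(G, a) = (3*3)*G + 8 = 9*G + 8 = 8 + 9*G)
H = 42
q(11, R(3, 4))*(F + H) = (8 + 9*11)*(-14 + 42) = (8 + 99)*28 = 107*28 = 2996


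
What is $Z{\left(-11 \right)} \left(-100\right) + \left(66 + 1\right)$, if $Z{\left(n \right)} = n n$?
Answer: $-12033$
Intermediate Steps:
$Z{\left(n \right)} = n^{2}$
$Z{\left(-11 \right)} \left(-100\right) + \left(66 + 1\right) = \left(-11\right)^{2} \left(-100\right) + \left(66 + 1\right) = 121 \left(-100\right) + 67 = -12100 + 67 = -12033$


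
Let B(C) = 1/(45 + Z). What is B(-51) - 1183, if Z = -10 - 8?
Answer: -31940/27 ≈ -1183.0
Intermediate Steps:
Z = -18
B(C) = 1/27 (B(C) = 1/(45 - 18) = 1/27)
B(-51) - 1183 = 1/27 - 1183 = -31940/27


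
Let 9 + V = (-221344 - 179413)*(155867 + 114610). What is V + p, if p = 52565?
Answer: -108395498533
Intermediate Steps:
V = -108395551098 (V = -9 + (-221344 - 179413)*(155867 + 114610) = -9 - 400757*270477 = -9 - 108395551089 = -108395551098)
V + p = -108395551098 + 52565 = -108395498533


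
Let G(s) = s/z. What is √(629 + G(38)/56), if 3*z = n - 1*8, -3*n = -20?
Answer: √491939/28 ≈ 25.049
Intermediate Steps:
n = 20/3 (n = -⅓*(-20) = 20/3 ≈ 6.6667)
z = -4/9 (z = (20/3 - 1*8)/3 = (20/3 - 8)/3 = (⅓)*(-4/3) = -4/9 ≈ -0.44444)
G(s) = -9*s/4 (G(s) = s/(-4/9) = s*(-9/4) = -9*s/4)
√(629 + G(38)/56) = √(629 - 9/4*38/56) = √(629 - 171/2*1/56) = √(629 - 171/112) = √(70277/112) = √491939/28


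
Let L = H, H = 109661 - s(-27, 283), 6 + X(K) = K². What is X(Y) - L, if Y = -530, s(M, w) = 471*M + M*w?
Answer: 150875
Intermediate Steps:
X(K) = -6 + K²
H = 130019 (H = 109661 - (-27)*(471 + 283) = 109661 - (-27)*754 = 109661 - 1*(-20358) = 109661 + 20358 = 130019)
L = 130019
X(Y) - L = (-6 + (-530)²) - 1*130019 = (-6 + 280900) - 130019 = 280894 - 130019 = 150875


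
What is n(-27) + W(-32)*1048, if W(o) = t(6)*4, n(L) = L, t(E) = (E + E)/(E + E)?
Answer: 4165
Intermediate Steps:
t(E) = 1 (t(E) = (2*E)/((2*E)) = (2*E)*(1/(2*E)) = 1)
W(o) = 4 (W(o) = 1*4 = 4)
n(-27) + W(-32)*1048 = -27 + 4*1048 = -27 + 4192 = 4165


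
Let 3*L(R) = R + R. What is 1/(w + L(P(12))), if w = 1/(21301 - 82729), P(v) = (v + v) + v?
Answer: 61428/1474271 ≈ 0.041667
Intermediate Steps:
P(v) = 3*v (P(v) = 2*v + v = 3*v)
L(R) = 2*R/3 (L(R) = (R + R)/3 = (2*R)/3 = 2*R/3)
w = -1/61428 (w = 1/(-61428) = -1/61428 ≈ -1.6279e-5)
1/(w + L(P(12))) = 1/(-1/61428 + 2*(3*12)/3) = 1/(-1/61428 + (⅔)*36) = 1/(-1/61428 + 24) = 1/(1474271/61428) = 61428/1474271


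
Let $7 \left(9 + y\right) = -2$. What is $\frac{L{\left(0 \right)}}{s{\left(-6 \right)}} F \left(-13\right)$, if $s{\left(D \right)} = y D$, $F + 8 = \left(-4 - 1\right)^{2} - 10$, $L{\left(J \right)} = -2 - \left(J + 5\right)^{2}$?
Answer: $\frac{441}{10} \approx 44.1$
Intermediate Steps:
$y = - \frac{65}{7}$ ($y = -9 + \frac{1}{7} \left(-2\right) = -9 - \frac{2}{7} = - \frac{65}{7} \approx -9.2857$)
$L{\left(J \right)} = -2 - \left(5 + J\right)^{2}$
$F = 7$ ($F = -8 + \left(\left(-4 - 1\right)^{2} - 10\right) = -8 - \left(10 - \left(-5\right)^{2}\right) = -8 + \left(25 - 10\right) = -8 + 15 = 7$)
$s{\left(D \right)} = - \frac{65 D}{7}$
$\frac{L{\left(0 \right)}}{s{\left(-6 \right)}} F \left(-13\right) = \frac{-2 - \left(5 + 0\right)^{2}}{\left(- \frac{65}{7}\right) \left(-6\right)} 7 \left(-13\right) = \frac{-2 - 5^{2}}{\frac{390}{7}} \cdot 7 \left(-13\right) = \left(-2 - 25\right) \frac{7}{390} \cdot 7 \left(-13\right) = \left(-27\right) \frac{7}{390} \cdot 7 \left(-13\right) = \left(- \frac{63}{130}\right) 7 \left(-13\right) = \left(- \frac{441}{130}\right) \left(-13\right) = \frac{441}{10}$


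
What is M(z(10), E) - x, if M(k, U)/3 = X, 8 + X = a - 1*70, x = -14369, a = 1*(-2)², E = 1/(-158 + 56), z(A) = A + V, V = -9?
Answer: 14147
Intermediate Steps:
z(A) = -9 + A (z(A) = A - 9 = -9 + A)
E = -1/102 (E = 1/(-102) = -1/102 ≈ -0.0098039)
a = 4 (a = 1*4 = 4)
X = -74 (X = -8 + (4 - 1*70) = -8 + (4 - 70) = -8 - 66 = -74)
M(k, U) = -222 (M(k, U) = 3*(-74) = -222)
M(z(10), E) - x = -222 - 1*(-14369) = -222 + 14369 = 14147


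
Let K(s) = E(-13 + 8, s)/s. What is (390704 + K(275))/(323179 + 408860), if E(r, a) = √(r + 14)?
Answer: 107443603/201310725 ≈ 0.53372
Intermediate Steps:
E(r, a) = √(14 + r)
K(s) = 3/s (K(s) = √(14 + (-13 + 8))/s = √(14 - 5)/s = √9/s = 3/s)
(390704 + K(275))/(323179 + 408860) = (390704 + 3/275)/(323179 + 408860) = (390704 + 3*(1/275))/732039 = (390704 + 3/275)*(1/732039) = (107443603/275)*(1/732039) = 107443603/201310725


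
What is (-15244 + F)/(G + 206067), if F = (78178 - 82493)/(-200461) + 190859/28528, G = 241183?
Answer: -87138263579233/2557711567228000 ≈ -0.034069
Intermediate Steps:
F = 38382884319/5718751408 (F = -4315*(-1/200461) + 190859*(1/28528) = 4315/200461 + 190859/28528 = 38382884319/5718751408 ≈ 6.7118)
(-15244 + F)/(G + 206067) = (-15244 + 38382884319/5718751408)/(241183 + 206067) = -87138263579233/5718751408/447250 = -87138263579233/5718751408*1/447250 = -87138263579233/2557711567228000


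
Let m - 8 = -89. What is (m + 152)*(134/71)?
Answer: 134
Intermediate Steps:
m = -81 (m = 8 - 89 = -81)
(m + 152)*(134/71) = (-81 + 152)*(134/71) = 71*(134*(1/71)) = 71*(134/71) = 134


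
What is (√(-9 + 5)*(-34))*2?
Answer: -136*I ≈ -136.0*I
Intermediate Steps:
(√(-9 + 5)*(-34))*2 = (√(-4)*(-34))*2 = ((2*I)*(-34))*2 = -68*I*2 = -136*I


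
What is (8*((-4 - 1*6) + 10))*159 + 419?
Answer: 419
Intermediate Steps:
(8*((-4 - 1*6) + 10))*159 + 419 = (8*((-4 - 6) + 10))*159 + 419 = (8*(-10 + 10))*159 + 419 = (8*0)*159 + 419 = 0*159 + 419 = 0 + 419 = 419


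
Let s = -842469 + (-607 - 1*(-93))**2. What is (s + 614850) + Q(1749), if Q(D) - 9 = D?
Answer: 38335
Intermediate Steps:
Q(D) = 9 + D
s = -578273 (s = -842469 + (-607 + 93)**2 = -842469 + (-514)**2 = -842469 + 264196 = -578273)
(s + 614850) + Q(1749) = (-578273 + 614850) + (9 + 1749) = 36577 + 1758 = 38335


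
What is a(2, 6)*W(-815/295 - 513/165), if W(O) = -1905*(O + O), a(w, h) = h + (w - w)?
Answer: 87114888/649 ≈ 1.3423e+5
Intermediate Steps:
a(w, h) = h (a(w, h) = h + 0 = h)
W(O) = -3810*O
a(2, 6)*W(-815/295 - 513/165) = 6*(-3810*(-815/295 - 513/165)) = 6*(-3810*(-815*1/295 - 513*1/165)) = 6*(-3810*(-163/59 - 171/55)) = 6*(-3810*(-19054/3245)) = 6*(14519148/649) = 87114888/649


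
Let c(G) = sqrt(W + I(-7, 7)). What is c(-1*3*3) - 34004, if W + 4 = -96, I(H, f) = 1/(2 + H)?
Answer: -34004 + I*sqrt(2505)/5 ≈ -34004.0 + 10.01*I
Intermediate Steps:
W = -100 (W = -4 - 96 = -100)
c(G) = I*sqrt(2505)/5 (c(G) = sqrt(-100 + 1/(2 - 7)) = sqrt(-100 + 1/(-5)) = sqrt(-100 - 1/5) = sqrt(-501/5) = I*sqrt(2505)/5)
c(-1*3*3) - 34004 = I*sqrt(2505)/5 - 34004 = -34004 + I*sqrt(2505)/5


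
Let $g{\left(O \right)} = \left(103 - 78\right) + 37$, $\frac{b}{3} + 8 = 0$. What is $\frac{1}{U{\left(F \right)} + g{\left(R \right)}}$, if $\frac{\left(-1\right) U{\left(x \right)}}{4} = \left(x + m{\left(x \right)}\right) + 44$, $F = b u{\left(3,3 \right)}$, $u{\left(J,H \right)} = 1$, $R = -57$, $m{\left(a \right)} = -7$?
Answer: $\frac{1}{10} \approx 0.1$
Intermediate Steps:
$b = -24$ ($b = -24 + 3 \cdot 0 = -24 + 0 = -24$)
$g{\left(O \right)} = 62$ ($g{\left(O \right)} = 25 + 37 = 62$)
$F = -24$ ($F = \left(-24\right) 1 = -24$)
$U{\left(x \right)} = -148 - 4 x$ ($U{\left(x \right)} = - 4 \left(\left(x - 7\right) + 44\right) = - 4 \left(\left(-7 + x\right) + 44\right) = - 4 \left(37 + x\right) = -148 - 4 x$)
$\frac{1}{U{\left(F \right)} + g{\left(R \right)}} = \frac{1}{\left(-148 - -96\right) + 62} = \frac{1}{\left(-148 + 96\right) + 62} = \frac{1}{-52 + 62} = \frac{1}{10}$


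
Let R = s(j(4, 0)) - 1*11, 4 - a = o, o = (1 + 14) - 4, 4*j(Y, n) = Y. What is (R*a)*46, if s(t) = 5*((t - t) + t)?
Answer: 1932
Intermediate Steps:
j(Y, n) = Y/4
s(t) = 5*t (s(t) = 5*(0 + t) = 5*t)
o = 11 (o = 15 - 4 = 11)
a = -7 (a = 4 - 1*11 = 4 - 11 = -7)
R = -6 (R = 5*((1/4)*4) - 1*11 = 5*1 - 11 = 5 - 11 = -6)
(R*a)*46 = -6*(-7)*46 = 42*46 = 1932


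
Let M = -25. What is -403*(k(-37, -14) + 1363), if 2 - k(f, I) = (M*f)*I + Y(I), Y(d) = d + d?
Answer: -5780229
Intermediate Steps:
Y(d) = 2*d
k(f, I) = 2 - 2*I + 25*I*f (k(f, I) = 2 - ((-25*f)*I + 2*I) = 2 - (-25*I*f + 2*I) = 2 - (2*I - 25*I*f) = 2 + (-2*I + 25*I*f) = 2 - 2*I + 25*I*f)
-403*(k(-37, -14) + 1363) = -403*((2 - 2*(-14) + 25*(-14)*(-37)) + 1363) = -403*((2 + 28 + 12950) + 1363) = -403*(12980 + 1363) = -403*14343 = -5780229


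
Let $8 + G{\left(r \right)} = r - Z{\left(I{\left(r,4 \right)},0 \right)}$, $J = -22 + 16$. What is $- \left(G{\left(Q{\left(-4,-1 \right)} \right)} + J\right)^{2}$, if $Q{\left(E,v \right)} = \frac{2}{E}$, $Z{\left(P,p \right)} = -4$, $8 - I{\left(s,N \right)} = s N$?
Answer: $- \frac{441}{4} \approx -110.25$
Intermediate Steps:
$I{\left(s,N \right)} = 8 - N s$ ($I{\left(s,N \right)} = 8 - s N = 8 - N s$)
$J = -6$
$G{\left(r \right)} = -4 + r$ ($G{\left(r \right)} = -8 + \left(r - -4\right) = -8 + \left(r + 4\right) = -8 + \left(4 + r\right) = -4 + r$)
$- \left(G{\left(Q{\left(-4,-1 \right)} \right)} + J\right)^{2} = - \left(\left(-4 + \frac{2}{-4}\right) - 6\right)^{2} = - \left(\left(-4 + 2 \left(- \frac{1}{4}\right)\right) - 6\right)^{2} = - \left(\left(-4 - \frac{1}{2}\right) - 6\right)^{2} = - \left(- \frac{9}{2} - 6\right)^{2} = - \left(- \frac{21}{2}\right)^{2} = \left(-1\right) \frac{441}{4} = - \frac{441}{4}$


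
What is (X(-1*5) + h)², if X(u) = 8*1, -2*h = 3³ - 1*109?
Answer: 2401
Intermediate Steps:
h = 41 (h = -(3³ - 1*109)/2 = -(27 - 109)/2 = -½*(-82) = 41)
X(u) = 8
(X(-1*5) + h)² = (8 + 41)² = 49² = 2401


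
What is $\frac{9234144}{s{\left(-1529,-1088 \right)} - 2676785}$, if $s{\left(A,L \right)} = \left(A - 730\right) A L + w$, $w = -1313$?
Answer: $- \frac{4617072}{1880321033} \approx -0.0024555$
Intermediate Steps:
$s{\left(A,L \right)} = -1313 + A L \left(-730 + A\right)$ ($s{\left(A,L \right)} = \left(A - 730\right) A L - 1313 = \left(-730 + A\right) A L - 1313 = A \left(-730 + A\right) L - 1313 = A L \left(-730 + A\right) - 1313 = -1313 + A L \left(-730 + A\right)$)
$\frac{9234144}{s{\left(-1529,-1088 \right)} - 2676785} = \frac{9234144}{\left(-1313 - 1088 \left(-1529\right)^{2} - \left(-1116170\right) \left(-1088\right)\right) - 2676785} = \frac{9234144}{\left(-1313 - 2543571008 - 1214392960\right) - 2676785} = \frac{9234144}{-3757965281 - 2676785} = \frac{9234144}{-3760642066} = 9234144 \left(- \frac{1}{3760642066}\right) = - \frac{4617072}{1880321033}$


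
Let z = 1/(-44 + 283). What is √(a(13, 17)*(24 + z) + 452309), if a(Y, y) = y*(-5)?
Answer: 3*√2857755026/239 ≈ 671.02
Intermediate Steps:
a(Y, y) = -5*y
z = 1/239 ≈ 0.0041841
√(a(13, 17)*(24 + z) + 452309) = √((-5*17)*(24 + 1/239) + 452309) = √(-85*5737/239 + 452309) = √(-487645/239 + 452309) = √(107614206/239) = 3*√2857755026/239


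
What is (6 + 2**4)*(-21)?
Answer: -462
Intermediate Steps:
(6 + 2**4)*(-21) = (6 + 16)*(-21) = 22*(-21) = -462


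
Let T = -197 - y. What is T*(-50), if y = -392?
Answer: -9750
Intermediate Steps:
T = 195 (T = -197 - 1*(-392) = -197 + 392 = 195)
T*(-50) = 195*(-50) = -9750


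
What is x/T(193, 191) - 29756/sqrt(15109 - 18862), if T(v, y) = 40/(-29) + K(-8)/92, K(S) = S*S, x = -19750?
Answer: 6586625/228 + 29756*I*sqrt(417)/1251 ≈ 28889.0 + 485.72*I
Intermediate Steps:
K(S) = S**2
T(v, y) = -456/667 (T(v, y) = 40/(-29) + (-8)**2/92 = 40*(-1/29) + 64*(1/92) = -40/29 + 16/23 = -456/667)
x/T(193, 191) - 29756/sqrt(15109 - 18862) = -19750/(-456/667) - 29756/sqrt(15109 - 18862) = -19750*(-667/456) - 29756*(-I*sqrt(417)/1251) = 6586625/228 - 29756*(-I*sqrt(417)/1251) = 6586625/228 - (-29756)*I*sqrt(417)/1251 = 6586625/228 + 29756*I*sqrt(417)/1251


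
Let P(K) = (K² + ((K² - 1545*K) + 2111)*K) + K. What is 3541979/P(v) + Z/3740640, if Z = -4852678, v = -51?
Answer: -5650625944451/2653552036080 ≈ -2.1295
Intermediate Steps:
P(K) = K + K² + K*(2111 + K² - 1545*K) (P(K) = (K² + (2111 + K² - 1545*K)*K) + K = (K² + K*(2111 + K² - 1545*K)) + K = K + K² + K*(2111 + K² - 1545*K))
3541979/P(v) + Z/3740640 = 3541979/((-51*(2112 + (-51)² - 1544*(-51)))) - 4852678/3740640 = 3541979/((-51*(2112 + 2601 + 78744))) - 4852678*1/3740640 = 3541979/((-51*83457)) - 2426339/1870320 = 3541979/(-4256307) - 2426339/1870320 = 3541979*(-1/4256307) - 2426339/1870320 = -3541979/4256307 - 2426339/1870320 = -5650625944451/2653552036080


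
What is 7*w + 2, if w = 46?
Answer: 324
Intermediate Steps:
7*w + 2 = 7*46 + 2 = 322 + 2 = 324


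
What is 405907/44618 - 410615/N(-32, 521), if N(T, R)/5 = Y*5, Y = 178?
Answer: -825726696/9927505 ≈ -83.176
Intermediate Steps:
N(T, R) = 4450 (N(T, R) = 5*(178*5) = 5*890 = 4450)
405907/44618 - 410615/N(-32, 521) = 405907/44618 - 410615/4450 = 405907*(1/44618) - 410615*1/4450 = 405907/44618 - 82123/890 = -825726696/9927505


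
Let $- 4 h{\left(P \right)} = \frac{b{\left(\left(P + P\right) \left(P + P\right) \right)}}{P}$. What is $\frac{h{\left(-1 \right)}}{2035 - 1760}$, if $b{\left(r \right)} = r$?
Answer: $\frac{1}{275} \approx 0.0036364$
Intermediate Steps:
$h{\left(P \right)} = - P$ ($h{\left(P \right)} = - \frac{\left(P + P\right) \left(P + P\right) \frac{1}{P}}{4} = - \frac{2 P 2 P \frac{1}{P}}{4} = - \frac{4 P^{2} \frac{1}{P}}{4} = - \frac{4 P}{4} = - P$)
$\frac{h{\left(-1 \right)}}{2035 - 1760} = \frac{\left(-1\right) \left(-1\right)}{2035 - 1760} = \frac{1}{275} \cdot 1 = \frac{1}{275}$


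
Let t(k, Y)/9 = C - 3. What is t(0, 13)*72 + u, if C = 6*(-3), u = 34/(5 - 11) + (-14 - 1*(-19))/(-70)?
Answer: -571777/42 ≈ -13614.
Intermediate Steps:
u = -241/42 (u = 34/(-6) + (-14 + 19)*(-1/70) = 34*(-1/6) + 5*(-1/70) = -17/3 - 1/14 = -241/42 ≈ -5.7381)
C = -18
t(k, Y) = -189 (t(k, Y) = 9*(-18 - 3) = 9*(-21) = -189)
t(0, 13)*72 + u = -189*72 - 241/42 = -13608 - 241/42 = -571777/42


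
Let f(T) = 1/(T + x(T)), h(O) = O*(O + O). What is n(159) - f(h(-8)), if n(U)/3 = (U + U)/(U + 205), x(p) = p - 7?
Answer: 118591/45318 ≈ 2.6169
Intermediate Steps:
x(p) = -7 + p
n(U) = 6*U/(205 + U) (n(U) = 3*((U + U)/(U + 205)) = 3*((2*U)/(205 + U)) = 3*(2*U/(205 + U)) = 6*U/(205 + U))
h(O) = 2*O² (h(O) = O*(2*O) = 2*O²)
f(T) = 1/(-7 + 2*T) (f(T) = 1/(T + (-7 + T)) = 1/(-7 + 2*T))
n(159) - f(h(-8)) = 6*159/(205 + 159) - 1/(-7 + 2*(2*(-8)²)) = 6*159/364 - 1/(-7 + 2*(2*64)) = 6*159*(1/364) - 1/(-7 + 2*128) = 477/182 - 1/(-7 + 256) = 477/182 - 1/249 = 118591/45318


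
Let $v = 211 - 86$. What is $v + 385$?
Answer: $510$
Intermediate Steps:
$v = 125$ ($v = 211 - 86 = 125$)
$v + 385 = 125 + 385 = 510$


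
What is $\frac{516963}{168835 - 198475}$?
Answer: $- \frac{172321}{9880} \approx -17.441$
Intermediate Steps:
$\frac{516963}{168835 - 198475} = \frac{516963}{-29640} = 516963 \left(- \frac{1}{29640}\right) = - \frac{172321}{9880}$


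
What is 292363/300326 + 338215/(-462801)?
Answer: 33731130673/138991173126 ≈ 0.24269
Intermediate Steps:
292363/300326 + 338215/(-462801) = 292363*(1/300326) + 338215*(-1/462801) = 292363/300326 - 338215/462801 = 33731130673/138991173126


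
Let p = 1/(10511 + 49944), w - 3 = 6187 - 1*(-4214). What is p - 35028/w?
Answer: -58822426/17471495 ≈ -3.3668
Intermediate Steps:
w = 10404 (w = 3 + (6187 - 1*(-4214)) = 3 + (6187 + 4214) = 3 + 10401 = 10404)
p = 1/60455 ≈ 1.6541e-5
p - 35028/w = 1/60455 - 35028/10404 = 1/60455 - 35028*1/10404 = 1/60455 - 973/289 = -58822426/17471495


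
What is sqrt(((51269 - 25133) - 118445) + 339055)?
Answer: sqrt(246746) ≈ 496.74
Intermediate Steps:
sqrt(((51269 - 25133) - 118445) + 339055) = sqrt((26136 - 118445) + 339055) = sqrt(-92309 + 339055) = sqrt(246746)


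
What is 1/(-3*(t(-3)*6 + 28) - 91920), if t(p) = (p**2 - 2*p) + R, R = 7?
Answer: -1/92400 ≈ -1.0823e-5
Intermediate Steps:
t(p) = 7 + p**2 - 2*p (t(p) = (p**2 - 2*p) + 7 = 7 + p**2 - 2*p)
1/(-3*(t(-3)*6 + 28) - 91920) = 1/(-3*((7 + (-3)**2 - 2*(-3))*6 + 28) - 91920) = 1/(-3*((7 + 9 + 6)*6 + 28) - 91920) = 1/(-3*(22*6 + 28) - 91920) = 1/(-3*(132 + 28) - 91920) = 1/(-3*160 - 91920) = 1/(-480 - 91920) = 1/(-92400) = -1/92400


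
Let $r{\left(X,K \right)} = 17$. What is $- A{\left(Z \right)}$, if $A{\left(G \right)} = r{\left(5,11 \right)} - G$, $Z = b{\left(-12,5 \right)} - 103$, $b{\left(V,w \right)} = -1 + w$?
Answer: $-116$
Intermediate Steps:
$Z = -99$ ($Z = \left(-1 + 5\right) - 103 = 4 - 103 = -99$)
$A{\left(G \right)} = 17 - G$
$- A{\left(Z \right)} = - (17 - -99) = - (17 + 99) = \left(-1\right) 116 = -116$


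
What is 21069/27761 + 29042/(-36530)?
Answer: -1407092/39004205 ≈ -0.036075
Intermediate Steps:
21069/27761 + 29042/(-36530) = 21069*(1/27761) + 29042*(-1/36530) = 21069/27761 - 1117/1405 = -1407092/39004205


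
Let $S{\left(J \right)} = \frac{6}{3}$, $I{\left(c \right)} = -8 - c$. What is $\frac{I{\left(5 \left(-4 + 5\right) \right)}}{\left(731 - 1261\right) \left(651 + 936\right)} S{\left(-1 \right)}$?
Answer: $\frac{13}{420555} \approx 3.0912 \cdot 10^{-5}$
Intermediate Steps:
$S{\left(J \right)} = 2$ ($S{\left(J \right)} = 6 \cdot \frac{1}{3} = 2$)
$\frac{I{\left(5 \left(-4 + 5\right) \right)}}{\left(731 - 1261\right) \left(651 + 936\right)} S{\left(-1 \right)} = \frac{-8 - 5 \left(-4 + 5\right)}{\left(731 - 1261\right) \left(651 + 936\right)} 2 = \frac{-8 - 5 \cdot 1}{\left(-530\right) 1587} \cdot 2 = \frac{-8 - 5}{-841110} \cdot 2 = \left(-8 - 5\right) \left(- \frac{1}{841110}\right) 2 = \left(-13\right) \left(- \frac{1}{841110}\right) 2 = \frac{13}{841110} \cdot 2 = \frac{13}{420555}$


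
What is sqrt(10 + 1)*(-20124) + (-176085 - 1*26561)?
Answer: -202646 - 20124*sqrt(11) ≈ -2.6939e+5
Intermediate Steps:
sqrt(10 + 1)*(-20124) + (-176085 - 1*26561) = sqrt(11)*(-20124) + (-176085 - 26561) = -20124*sqrt(11) - 202646 = -202646 - 20124*sqrt(11)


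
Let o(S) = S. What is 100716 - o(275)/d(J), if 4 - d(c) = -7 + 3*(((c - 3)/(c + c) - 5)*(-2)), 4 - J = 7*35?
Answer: 387520727/3847 ≈ 1.0073e+5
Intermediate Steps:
J = -241 (J = 4 - 7*35 = 4 - 1*245 = 4 - 245 = -241)
d(c) = -19 + 3*(-3 + c)/c (d(c) = 4 - (-7 + 3*(((c - 3)/(c + c) - 5)*(-2))) = 4 - (-7 + 3*(((-3 + c)/((2*c)) - 5)*(-2))) = 4 - (-7 + 3*(((-3 + c)*(1/(2*c)) - 5)*(-2))) = 4 - (-7 + 3*(((-3 + c)/(2*c) - 5)*(-2))) = 4 - (-7 + 3*((-5 + (-3 + c)/(2*c))*(-2))) = 4 - (-7 + 3*(10 - (-3 + c)/c)) = 4 - (-7 + (30 - 3*(-3 + c)/c)) = 4 - (23 - 3*(-3 + c)/c) = 4 + (-23 + 3*(-3 + c)/c) = -19 + 3*(-3 + c)/c)
100716 - o(275)/d(J) = 100716 - 275/(-16 - 9/(-241)) = 100716 - 275/(-16 - 9*(-1/241)) = 100716 - 275/(-16 + 9/241) = 100716 - 275/(-3847/241) = 100716 - 275*(-241)/3847 = 100716 - 1*(-66275/3847) = 100716 + 66275/3847 = 387520727/3847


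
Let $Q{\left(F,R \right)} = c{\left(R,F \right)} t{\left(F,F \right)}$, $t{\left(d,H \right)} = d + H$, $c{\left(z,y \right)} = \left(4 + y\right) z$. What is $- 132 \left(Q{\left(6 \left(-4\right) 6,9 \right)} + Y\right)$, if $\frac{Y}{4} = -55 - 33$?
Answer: $-47853696$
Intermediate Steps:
$c{\left(z,y \right)} = z \left(4 + y\right)$
$t{\left(d,H \right)} = H + d$
$Q{\left(F,R \right)} = 2 F R \left(4 + F\right)$ ($Q{\left(F,R \right)} = R \left(4 + F\right) \left(F + F\right) = R \left(4 + F\right) 2 F = 2 F R \left(4 + F\right)$)
$Y = -352$ ($Y = 4 \left(-55 - 33\right) = 4 \left(-88\right) = -352$)
$- 132 \left(Q{\left(6 \left(-4\right) 6,9 \right)} + Y\right) = - 132 \left(2 \cdot 6 \left(-4\right) 6 \cdot 9 \left(4 + 6 \left(-4\right) 6\right) - 352\right) = - 132 \left(2 \left(\left(-24\right) 6\right) 9 \left(4 - 144\right) - 352\right) = - 132 \left(2 \left(-144\right) 9 \left(4 - 144\right) - 352\right) = - 132 \left(2 \left(-144\right) 9 \left(-140\right) - 352\right) = - 132 \left(362880 - 352\right) = \left(-132\right) 362528 = -47853696$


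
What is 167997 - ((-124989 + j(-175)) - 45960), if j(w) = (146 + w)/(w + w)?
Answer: 118631071/350 ≈ 3.3895e+5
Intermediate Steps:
j(w) = (146 + w)/(2*w) (j(w) = (146 + w)/((2*w)) = (146 + w)*(1/(2*w)) = (146 + w)/(2*w))
167997 - ((-124989 + j(-175)) - 45960) = 167997 - ((-124989 + (1/2)*(146 - 175)/(-175)) - 45960) = 167997 - ((-124989 + (1/2)*(-1/175)*(-29)) - 45960) = 167997 - ((-124989 + 29/350) - 45960) = 167997 - (-43746121/350 - 45960) = 167997 - 1*(-59832121/350) = 167997 + 59832121/350 = 118631071/350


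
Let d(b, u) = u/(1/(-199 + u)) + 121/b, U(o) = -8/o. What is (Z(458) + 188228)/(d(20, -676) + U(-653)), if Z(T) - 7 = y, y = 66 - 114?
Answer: 2457722220/7725069173 ≈ 0.31815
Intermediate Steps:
y = -48
Z(T) = -41 (Z(T) = 7 - 48 = -41)
d(b, u) = 121/b + u*(-199 + u) (d(b, u) = u*(-199 + u) + 121/b = 121/b + u*(-199 + u))
(Z(458) + 188228)/(d(20, -676) + U(-653)) = (-41 + 188228)/((121 + 20*(-676)*(-199 - 676))/20 - 8/(-653)) = 188187/((121 + 20*(-676)*(-875))/20 - 8*(-1/653)) = 188187/((121 + 11830000)/20 + 8/653) = 188187/((1/20)*11830121 + 8/653) = 188187/(11830121/20 + 8/653) = 188187/(7725069173/13060) = 188187*(13060/7725069173) = 2457722220/7725069173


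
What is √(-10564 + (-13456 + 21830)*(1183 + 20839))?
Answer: 16*√720319 ≈ 13579.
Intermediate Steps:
√(-10564 + (-13456 + 21830)*(1183 + 20839)) = √(-10564 + 8374*22022) = √(-10564 + 184412228) = √184401664 = 16*√720319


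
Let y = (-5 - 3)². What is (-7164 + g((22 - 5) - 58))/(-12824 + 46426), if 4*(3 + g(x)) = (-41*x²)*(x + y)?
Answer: -1613851/134408 ≈ -12.007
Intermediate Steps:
y = 64 (y = (-8)² = 64)
g(x) = -3 - 41*x²*(64 + x)/4 (g(x) = -3 + ((-41*x²)*(x + 64))/4 = -3 + ((-41*x²)*(64 + x))/4 = -3 + (-41*x²*(64 + x))/4 = -3 - 41*x²*(64 + x)/4)
(-7164 + g((22 - 5) - 58))/(-12824 + 46426) = (-7164 + (-3 - 656*((22 - 5) - 58)² - 41*((22 - 5) - 58)³/4))/(-12824 + 46426) = (-7164 + (-3 - 656*(17 - 58)² - 41*(17 - 58)³/4))/33602 = (-7164 + (-3 - 656*(-41)² - 41/4*(-41)³))*(1/33602) = (-7164 + (-3 - 656*1681 - 41/4*(-68921)))*(1/33602) = (-7164 + (-3 - 1102736 + 2825761/4))*(1/33602) = (-7164 - 1585195/4)*(1/33602) = -1613851/4*1/33602 = -1613851/134408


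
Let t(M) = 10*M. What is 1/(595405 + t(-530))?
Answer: 1/590105 ≈ 1.6946e-6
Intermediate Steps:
1/(595405 + t(-530)) = 1/(595405 + 10*(-530)) = 1/(595405 - 5300) = 1/590105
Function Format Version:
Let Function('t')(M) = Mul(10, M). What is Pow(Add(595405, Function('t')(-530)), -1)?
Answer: Rational(1, 590105) ≈ 1.6946e-6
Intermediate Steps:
Pow(Add(595405, Function('t')(-530)), -1) = Pow(Add(595405, Mul(10, -530)), -1) = Pow(Add(595405, -5300), -1) = Pow(590105, -1) = Rational(1, 590105)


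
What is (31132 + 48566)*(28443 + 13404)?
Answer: 3335122206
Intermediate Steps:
(31132 + 48566)*(28443 + 13404) = 79698*41847 = 3335122206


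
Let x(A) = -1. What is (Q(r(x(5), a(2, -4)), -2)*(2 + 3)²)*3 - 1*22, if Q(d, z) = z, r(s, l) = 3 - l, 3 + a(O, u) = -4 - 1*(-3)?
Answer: -172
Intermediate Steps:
a(O, u) = -4 (a(O, u) = -3 + (-4 - 1*(-3)) = -3 + (-4 + 3) = -3 - 1 = -4)
(Q(r(x(5), a(2, -4)), -2)*(2 + 3)²)*3 - 1*22 = -2*(2 + 3)²*3 - 1*22 = -2*5²*3 - 22 = -2*25*3 - 22 = -50*3 - 22 = -150 - 22 = -172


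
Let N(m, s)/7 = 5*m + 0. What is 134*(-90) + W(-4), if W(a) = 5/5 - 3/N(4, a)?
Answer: -1688263/140 ≈ -12059.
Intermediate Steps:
N(m, s) = 35*m (N(m, s) = 7*(5*m + 0) = 7*(5*m) = 35*m)
W(a) = 137/140 (W(a) = 5/5 - 3/(35*4) = 5*(1/5) - 3/140 = 1 - 3*1/140 = 1 - 3/140 = 137/140)
134*(-90) + W(-4) = 134*(-90) + 137/140 = -12060 + 137/140 = -1688263/140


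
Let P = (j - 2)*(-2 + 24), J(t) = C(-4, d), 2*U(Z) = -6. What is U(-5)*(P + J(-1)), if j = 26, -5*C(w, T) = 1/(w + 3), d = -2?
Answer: -7923/5 ≈ -1584.6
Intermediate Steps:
U(Z) = -3 (U(Z) = (1/2)*(-6) = -3)
C(w, T) = -1/(5*(3 + w)) (C(w, T) = -1/(5*(w + 3)) = -1/(5*(3 + w)))
J(t) = 1/5 (J(t) = -1/(15 + 5*(-4)) = -1/(15 - 20) = -1/(-5) = -1*(-1/5) = 1/5)
P = 528 (P = (26 - 2)*(-2 + 24) = 24*22 = 528)
U(-5)*(P + J(-1)) = -3*(528 + 1/5) = -3*2641/5 = -7923/5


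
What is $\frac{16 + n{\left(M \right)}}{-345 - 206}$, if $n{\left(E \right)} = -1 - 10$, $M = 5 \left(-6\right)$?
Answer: $- \frac{5}{551} \approx -0.0090744$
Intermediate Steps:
$M = -30$
$n{\left(E \right)} = -11$ ($n{\left(E \right)} = -1 - 10 = -11$)
$\frac{16 + n{\left(M \right)}}{-345 - 206} = \frac{16 - 11}{-345 - 206} = \frac{5}{-551} = 5 \left(- \frac{1}{551}\right) = - \frac{5}{551}$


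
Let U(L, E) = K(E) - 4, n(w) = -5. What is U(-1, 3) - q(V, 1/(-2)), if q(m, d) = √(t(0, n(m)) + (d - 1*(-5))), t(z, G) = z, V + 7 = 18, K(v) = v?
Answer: -1 - 3*√2/2 ≈ -3.1213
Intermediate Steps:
V = 11 (V = -7 + 18 = 11)
U(L, E) = -4 + E (U(L, E) = E - 4 = -4 + E)
q(m, d) = √(5 + d) (q(m, d) = √(0 + (d - 1*(-5))) = √(0 + (d + 5)) = √(0 + (5 + d)) = √(5 + d))
U(-1, 3) - q(V, 1/(-2)) = (-4 + 3) - √(5 + 1/(-2)) = -1 - √(5 - ½) = -1 - √(9/2) = -1 - 3*√2/2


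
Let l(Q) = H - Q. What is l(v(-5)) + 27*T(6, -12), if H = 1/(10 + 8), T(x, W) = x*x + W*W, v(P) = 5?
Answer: 87391/18 ≈ 4855.1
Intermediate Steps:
T(x, W) = W² + x² (T(x, W) = x² + W² = W² + x²)
H = 1/18 ≈ 0.055556
l(Q) = 1/18 - Q
l(v(-5)) + 27*T(6, -12) = (1/18 - 1*5) + 27*((-12)² + 6²) = (1/18 - 5) + 27*(144 + 36) = -89/18 + 27*180 = -89/18 + 4860 = 87391/18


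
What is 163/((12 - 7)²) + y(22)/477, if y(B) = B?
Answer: 78301/11925 ≈ 6.5661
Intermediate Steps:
163/((12 - 7)²) + y(22)/477 = 163/((12 - 7)²) + 22/477 = 163/(5²) + 22*(1/477) = 163/25 + 22/477 = 78301/11925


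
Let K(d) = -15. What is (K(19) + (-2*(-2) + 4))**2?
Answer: 49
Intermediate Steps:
(K(19) + (-2*(-2) + 4))**2 = (-15 + (-2*(-2) + 4))**2 = (-15 + (4 + 4))**2 = (-15 + 8)**2 = (-7)**2 = 49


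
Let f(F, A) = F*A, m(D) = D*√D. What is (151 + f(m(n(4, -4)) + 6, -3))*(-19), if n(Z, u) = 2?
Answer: -2527 + 114*√2 ≈ -2365.8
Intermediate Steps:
m(D) = D^(3/2)
f(F, A) = A*F
(151 + f(m(n(4, -4)) + 6, -3))*(-19) = (151 - 3*(2^(3/2) + 6))*(-19) = (151 - 3*(2*√2 + 6))*(-19) = (151 - 3*(6 + 2*√2))*(-19) = (151 + (-18 - 6*√2))*(-19) = (133 - 6*√2)*(-19) = -2527 + 114*√2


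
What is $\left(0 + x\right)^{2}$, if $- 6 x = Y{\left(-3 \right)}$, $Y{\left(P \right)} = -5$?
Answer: $\frac{25}{36} \approx 0.69444$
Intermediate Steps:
$x = \frac{5}{6}$ ($x = \left(- \frac{1}{6}\right) \left(-5\right) = \frac{5}{6} \approx 0.83333$)
$\left(0 + x\right)^{2} = \left(0 + \frac{5}{6}\right)^{2} = \left(\frac{5}{6}\right)^{2} = \frac{25}{36}$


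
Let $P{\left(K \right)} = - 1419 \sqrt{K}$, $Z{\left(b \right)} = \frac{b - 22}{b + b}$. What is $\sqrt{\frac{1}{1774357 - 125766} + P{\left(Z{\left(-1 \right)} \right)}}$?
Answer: $\frac{\sqrt{6594364 - 7713264785627478 \sqrt{46}}}{3297182} \approx 69.369 i$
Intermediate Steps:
$Z{\left(b \right)} = \frac{-22 + b}{2 b}$
$\sqrt{\frac{1}{1774357 - 125766} + P{\left(Z{\left(-1 \right)} \right)}} = \sqrt{\frac{1}{1774357 - 125766} - 1419 \sqrt{\frac{-22 - 1}{2 \left(-1\right)}}} = \sqrt{\frac{1}{1648591} - 1419 \sqrt{\frac{1}{2} \left(-1\right) \left(-23\right)}} = \sqrt{\frac{1}{1648591} - 1419 \sqrt{\frac{23}{2}}} = \sqrt{\frac{1}{1648591} - 1419 \frac{\sqrt{46}}{2}} = \sqrt{\frac{1}{1648591} - \frac{1419 \sqrt{46}}{2}}$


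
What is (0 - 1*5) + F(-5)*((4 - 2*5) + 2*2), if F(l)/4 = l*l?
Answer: -205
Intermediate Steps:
F(l) = 4*l² (F(l) = 4*(l*l) = 4*l²)
(0 - 1*5) + F(-5)*((4 - 2*5) + 2*2) = (0 - 1*5) + (4*(-5)²)*((4 - 2*5) + 2*2) = (0 - 5) + (4*25)*((4 - 10) + 4) = -5 + 100*(-6 + 4) = -5 + 100*(-2) = -5 - 200 = -205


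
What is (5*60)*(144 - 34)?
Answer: 33000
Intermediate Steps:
(5*60)*(144 - 34) = 300*110 = 33000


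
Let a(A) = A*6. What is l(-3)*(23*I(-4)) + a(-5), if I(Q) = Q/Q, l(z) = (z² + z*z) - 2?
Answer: 338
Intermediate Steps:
a(A) = 6*A
l(z) = -2 + 2*z² (l(z) = (z² + z²) - 2 = 2*z² - 2 = -2 + 2*z²)
I(Q) = 1
l(-3)*(23*I(-4)) + a(-5) = (-2 + 2*(-3)²)*(23*1) + 6*(-5) = (-2 + 2*9)*23 - 30 = (-2 + 18)*23 - 30 = 16*23 - 30 = 368 - 30 = 338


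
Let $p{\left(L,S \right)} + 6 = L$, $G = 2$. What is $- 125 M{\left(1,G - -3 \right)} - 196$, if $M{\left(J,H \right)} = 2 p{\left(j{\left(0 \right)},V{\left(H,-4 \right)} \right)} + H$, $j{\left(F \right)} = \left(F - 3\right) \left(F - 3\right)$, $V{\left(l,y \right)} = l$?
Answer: $-1571$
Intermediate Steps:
$j{\left(F \right)} = \left(-3 + F\right)^{2}$ ($j{\left(F \right)} = \left(-3 + F\right) \left(-3 + F\right) = \left(-3 + F\right)^{2}$)
$p{\left(L,S \right)} = -6 + L$
$M{\left(J,H \right)} = 6 + H$ ($M{\left(J,H \right)} = 2 \left(-6 + \left(-3 + 0\right)^{2}\right) + H = 2 \left(-6 + \left(-3\right)^{2}\right) + H = 2 \left(-6 + 9\right) + H = 2 \cdot 3 + H = 6 + H$)
$- 125 M{\left(1,G - -3 \right)} - 196 = - 125 \left(6 + \left(2 - -3\right)\right) - 196 = - 125 \left(6 + \left(2 + 3\right)\right) - 196 = - 125 \left(6 + 5\right) - 196 = \left(-125\right) 11 - 196 = -1375 - 196 = -1571$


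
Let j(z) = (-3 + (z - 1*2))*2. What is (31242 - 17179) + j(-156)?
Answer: 13741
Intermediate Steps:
j(z) = -10 + 2*z (j(z) = (-3 + (z - 2))*2 = (-3 + (-2 + z))*2 = (-5 + z)*2 = -10 + 2*z)
(31242 - 17179) + j(-156) = (31242 - 17179) + (-10 + 2*(-156)) = 14063 + (-10 - 312) = 14063 - 322 = 13741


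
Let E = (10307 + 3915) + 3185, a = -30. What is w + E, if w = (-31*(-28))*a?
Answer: -8633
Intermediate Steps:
E = 17407 (E = 14222 + 3185 = 17407)
w = -26040 (w = -31*(-28)*(-30) = 868*(-30) = -26040)
w + E = -26040 + 17407 = -8633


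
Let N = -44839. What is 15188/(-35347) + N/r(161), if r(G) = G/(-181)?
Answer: 286868822805/5690867 ≈ 50409.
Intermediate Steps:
r(G) = -G/181 (r(G) = G*(-1/181) = -G/181)
15188/(-35347) + N/r(161) = 15188/(-35347) - 44839/((-1/181*161)) = 15188*(-1/35347) - 44839/(-161/181) = -15188/35347 - 44839*(-181/161) = -15188/35347 + 8115859/161 = 286868822805/5690867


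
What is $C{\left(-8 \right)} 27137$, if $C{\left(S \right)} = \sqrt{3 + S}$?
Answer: $27137 i \sqrt{5} \approx 60680.0 i$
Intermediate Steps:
$C{\left(-8 \right)} 27137 = \sqrt{3 - 8} \cdot 27137 = \sqrt{-5} \cdot 27137 = i \sqrt{5} \cdot 27137 = 27137 i \sqrt{5}$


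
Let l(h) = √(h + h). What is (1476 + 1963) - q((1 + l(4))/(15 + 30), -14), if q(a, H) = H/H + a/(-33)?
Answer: 5105431/1485 + 2*√2/1485 ≈ 3438.0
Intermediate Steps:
l(h) = √2*√h (l(h) = √(2*h) = √2*√h)
q(a, H) = 1 - a/33 (q(a, H) = 1 + a*(-1/33) = 1 - a/33)
(1476 + 1963) - q((1 + l(4))/(15 + 30), -14) = (1476 + 1963) - (1 - (1 + √2*√4)/(33*(15 + 30))) = 3439 - (1 - (1 + √2*2)/(33*45)) = 3439 - (1 - (1 + 2*√2)/(33*45)) = 3439 - (1 - (1/45 + 2*√2/45)/33) = 3439 - (1 + (-1/1485 - 2*√2/1485)) = 3439 - (1484/1485 - 2*√2/1485) = 3439 + (-1484/1485 + 2*√2/1485) = 5105431/1485 + 2*√2/1485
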